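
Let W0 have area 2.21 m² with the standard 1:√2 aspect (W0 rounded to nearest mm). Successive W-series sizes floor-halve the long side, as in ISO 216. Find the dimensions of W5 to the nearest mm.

Let W0's short side be w mm. w · w√2 = 2.21 m² = 2,210,000 mm², so w ≈ 1250.1 mm and w√2 ≈ 1767.9 mm → W0 = 1250 × 1768 mm.
W1: ⌊1768/2⌋ × 1250 = 884 × 1250 mm
W2: ⌊1250/2⌋ × 884 = 625 × 884 mm
W3: ⌊884/2⌋ × 625 = 442 × 625 mm
W4: ⌊625/2⌋ × 442 = 312 × 442 mm
W5: ⌊442/2⌋ × 312 = 221 × 312 mm

221 × 312 mm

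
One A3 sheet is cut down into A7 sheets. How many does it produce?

16

Each ISO step halves the sheet: 1 × A3 → 2 × A4 → 4 × A5 → 8 × A6 → …
From A3 to A7 is 4 halving steps: 2^4 = 16.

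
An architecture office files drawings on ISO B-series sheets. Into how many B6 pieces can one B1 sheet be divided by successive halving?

Each ISO step halves the sheet: 1 × B1 → 2 × B2 → 4 × B3 → 8 × B4 → …
From B1 to B6 is 5 halving steps: 2^5 = 32.

32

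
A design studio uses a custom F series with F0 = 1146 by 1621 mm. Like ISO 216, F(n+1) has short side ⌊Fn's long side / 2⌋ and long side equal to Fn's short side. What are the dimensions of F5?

202 × 286 mm

F1: ⌊1621/2⌋ × 1146 = 810 × 1146 mm
F2: ⌊1146/2⌋ × 810 = 573 × 810 mm
F3: ⌊810/2⌋ × 573 = 405 × 573 mm
F4: ⌊573/2⌋ × 405 = 286 × 405 mm
F5: ⌊405/2⌋ × 286 = 202 × 286 mm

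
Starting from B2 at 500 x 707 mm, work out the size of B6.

125 × 176 mm

B3: ⌊707/2⌋ × 500 = 353 × 500 mm
B4: ⌊500/2⌋ × 353 = 250 × 353 mm
B5: ⌊353/2⌋ × 250 = 176 × 250 mm
B6: ⌊250/2⌋ × 176 = 125 × 176 mm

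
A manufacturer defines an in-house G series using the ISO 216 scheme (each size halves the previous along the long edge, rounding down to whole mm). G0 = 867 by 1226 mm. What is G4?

216 × 306 mm

G1: ⌊1226/2⌋ × 867 = 613 × 867 mm
G2: ⌊867/2⌋ × 613 = 433 × 613 mm
G3: ⌊613/2⌋ × 433 = 306 × 433 mm
G4: ⌊433/2⌋ × 306 = 216 × 306 mm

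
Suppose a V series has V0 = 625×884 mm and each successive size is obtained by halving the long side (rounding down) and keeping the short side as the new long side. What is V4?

156 × 221 mm

V1: ⌊884/2⌋ × 625 = 442 × 625 mm
V2: ⌊625/2⌋ × 442 = 312 × 442 mm
V3: ⌊442/2⌋ × 312 = 221 × 312 mm
V4: ⌊312/2⌋ × 221 = 156 × 221 mm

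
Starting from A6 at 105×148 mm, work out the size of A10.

A7: ⌊148/2⌋ × 105 = 74 × 105 mm
A8: ⌊105/2⌋ × 74 = 52 × 74 mm
A9: ⌊74/2⌋ × 52 = 37 × 52 mm
A10: ⌊52/2⌋ × 37 = 26 × 37 mm

26 × 37 mm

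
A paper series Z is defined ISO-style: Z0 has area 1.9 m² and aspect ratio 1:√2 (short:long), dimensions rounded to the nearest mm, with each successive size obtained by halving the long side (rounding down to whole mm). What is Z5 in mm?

Let Z0's short side be w mm. w · w√2 = 1.9 m² = 1,900,000 mm², so w ≈ 1159.1 mm and w√2 ≈ 1639.2 mm → Z0 = 1159 × 1639 mm.
Z1: ⌊1639/2⌋ × 1159 = 819 × 1159 mm
Z2: ⌊1159/2⌋ × 819 = 579 × 819 mm
Z3: ⌊819/2⌋ × 579 = 409 × 579 mm
Z4: ⌊579/2⌋ × 409 = 289 × 409 mm
Z5: ⌊409/2⌋ × 289 = 204 × 289 mm

204 × 289 mm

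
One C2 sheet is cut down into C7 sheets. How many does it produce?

Each ISO step halves the sheet: 1 × C2 → 2 × C3 → 4 × C4 → 8 × C5 → …
From C2 to C7 is 5 halving steps: 2^5 = 32.

32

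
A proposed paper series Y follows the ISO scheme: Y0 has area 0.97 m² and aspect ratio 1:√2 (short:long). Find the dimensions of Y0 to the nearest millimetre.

Let the short side be w mm. Then w · w√2 = 0.97 m² = 970,000 mm².
w² = 970,000/√2, so w ≈ 828.2 mm; long side = w√2 ≈ 1171.2 mm.

828 × 1171 mm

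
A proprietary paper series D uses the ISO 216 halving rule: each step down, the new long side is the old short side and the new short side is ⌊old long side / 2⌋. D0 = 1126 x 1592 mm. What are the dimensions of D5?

199 × 281 mm

D1: ⌊1592/2⌋ × 1126 = 796 × 1126 mm
D2: ⌊1126/2⌋ × 796 = 563 × 796 mm
D3: ⌊796/2⌋ × 563 = 398 × 563 mm
D4: ⌊563/2⌋ × 398 = 281 × 398 mm
D5: ⌊398/2⌋ × 281 = 199 × 281 mm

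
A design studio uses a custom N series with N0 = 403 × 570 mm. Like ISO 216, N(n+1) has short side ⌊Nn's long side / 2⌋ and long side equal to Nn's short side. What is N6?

N1 = 285 × 403 mm (from N0 by 1 halving).
N2: ⌊403/2⌋ × 285 = 201 × 285 mm
N3: ⌊285/2⌋ × 201 = 142 × 201 mm
N4: ⌊201/2⌋ × 142 = 100 × 142 mm
N5: ⌊142/2⌋ × 100 = 71 × 100 mm
N6: ⌊100/2⌋ × 71 = 50 × 71 mm

50 × 71 mm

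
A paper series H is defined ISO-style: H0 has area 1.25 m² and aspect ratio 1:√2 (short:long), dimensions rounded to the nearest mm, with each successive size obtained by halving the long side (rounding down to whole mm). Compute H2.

470 × 665 mm

Let H0's short side be w mm. w · w√2 = 1.25 m² = 1,250,000 mm², so w ≈ 940.2 mm and w√2 ≈ 1329.6 mm → H0 = 940 × 1330 mm.
H1: ⌊1330/2⌋ × 940 = 665 × 940 mm
H2: ⌊940/2⌋ × 665 = 470 × 665 mm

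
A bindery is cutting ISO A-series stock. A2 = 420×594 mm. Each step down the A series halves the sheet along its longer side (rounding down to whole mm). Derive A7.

A3: ⌊594/2⌋ × 420 = 297 × 420 mm
A4: ⌊420/2⌋ × 297 = 210 × 297 mm
A5: ⌊297/2⌋ × 210 = 148 × 210 mm
A6: ⌊210/2⌋ × 148 = 105 × 148 mm
A7: ⌊148/2⌋ × 105 = 74 × 105 mm

74 × 105 mm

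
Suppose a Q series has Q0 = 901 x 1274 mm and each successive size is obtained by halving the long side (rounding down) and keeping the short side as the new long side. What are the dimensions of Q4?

Q1 = 637 × 901 mm (from Q0 by 1 halving).
Q2: ⌊901/2⌋ × 637 = 450 × 637 mm
Q3: ⌊637/2⌋ × 450 = 318 × 450 mm
Q4: ⌊450/2⌋ × 318 = 225 × 318 mm

225 × 318 mm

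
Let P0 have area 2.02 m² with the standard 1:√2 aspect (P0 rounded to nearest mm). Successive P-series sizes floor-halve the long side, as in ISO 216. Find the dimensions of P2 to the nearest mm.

Let P0's short side be w mm. w · w√2 = 2.02 m² = 2,020,000 mm², so w ≈ 1195.1 mm and w√2 ≈ 1690.2 mm → P0 = 1195 × 1690 mm.
P1: ⌊1690/2⌋ × 1195 = 845 × 1195 mm
P2: ⌊1195/2⌋ × 845 = 597 × 845 mm

597 × 845 mm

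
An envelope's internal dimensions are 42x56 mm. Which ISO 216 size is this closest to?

Aspect ratio 56/42 ≈ 1.333 (ISO target is √2 ≈ 1.414).
In the C-series (envelope sizes, between A and B): C9 = 40 × 57 mm.
Off by 3 mm total — nearest standard size.

C9 (40 × 57 mm)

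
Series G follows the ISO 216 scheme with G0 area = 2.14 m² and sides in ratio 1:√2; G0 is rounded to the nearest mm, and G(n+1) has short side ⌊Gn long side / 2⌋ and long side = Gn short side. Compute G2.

615 × 870 mm

Let G0's short side be w mm. w · w√2 = 2.14 m² = 2,140,000 mm², so w ≈ 1230.1 mm and w√2 ≈ 1739.7 mm → G0 = 1230 × 1740 mm.
G1: ⌊1740/2⌋ × 1230 = 870 × 1230 mm
G2: ⌊1230/2⌋ × 870 = 615 × 870 mm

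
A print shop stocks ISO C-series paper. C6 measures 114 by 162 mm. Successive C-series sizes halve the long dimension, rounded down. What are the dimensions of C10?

28 × 40 mm

C7: ⌊162/2⌋ × 114 = 81 × 114 mm
C8: ⌊114/2⌋ × 81 = 57 × 81 mm
C9: ⌊81/2⌋ × 57 = 40 × 57 mm
C10: ⌊57/2⌋ × 40 = 28 × 40 mm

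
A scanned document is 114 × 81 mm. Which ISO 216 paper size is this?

Aspect ratio 114/81 ≈ 1.407 — close to the ISO √2 ≈ 1.414.
In the C-series (envelope sizes, between A and B): C7 = 81 × 114 mm.

C7 (81 × 114 mm)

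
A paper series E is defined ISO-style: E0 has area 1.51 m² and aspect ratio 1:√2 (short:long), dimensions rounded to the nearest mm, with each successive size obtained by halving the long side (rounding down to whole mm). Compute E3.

Let E0's short side be w mm. w · w√2 = 1.51 m² = 1,510,000 mm², so w ≈ 1033.3 mm and w√2 ≈ 1461.3 mm → E0 = 1033 × 1461 mm.
E1: ⌊1461/2⌋ × 1033 = 730 × 1033 mm
E2: ⌊1033/2⌋ × 730 = 516 × 730 mm
E3: ⌊730/2⌋ × 516 = 365 × 516 mm

365 × 516 mm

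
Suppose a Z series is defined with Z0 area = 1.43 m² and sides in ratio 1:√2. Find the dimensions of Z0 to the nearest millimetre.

1006 × 1422 mm

Let the short side be w mm. Then w · w√2 = 1.43 m² = 1,430,000 mm².
w² = 1,430,000/√2, so w ≈ 1005.6 mm; long side = w√2 ≈ 1422.1 mm.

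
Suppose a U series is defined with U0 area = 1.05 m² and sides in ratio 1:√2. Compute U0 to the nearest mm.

862 × 1219 mm

Let the short side be w mm. Then w · w√2 = 1.05 m² = 1,050,000 mm².
w² = 1,050,000/√2, so w ≈ 861.7 mm; long side = w√2 ≈ 1218.6 mm.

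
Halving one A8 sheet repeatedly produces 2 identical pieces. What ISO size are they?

2 = 2^1, so 1 halving step.
A8 → A9 → … → A9 after 1 step.

A9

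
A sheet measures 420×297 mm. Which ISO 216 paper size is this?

Aspect ratio 420/297 ≈ 1.414 — close to the ISO √2 ≈ 1.414.
In the A-series (A0 area = 1 m²): A3 = 297 × 420 mm.

A3 (297 × 420 mm)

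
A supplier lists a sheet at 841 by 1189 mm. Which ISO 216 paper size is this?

Aspect ratio 1189/841 ≈ 1.414 — close to the ISO √2 ≈ 1.414.
In the A-series (A0 area = 1 m²): A0 = 841 × 1189 mm.

A0 (841 × 1189 mm)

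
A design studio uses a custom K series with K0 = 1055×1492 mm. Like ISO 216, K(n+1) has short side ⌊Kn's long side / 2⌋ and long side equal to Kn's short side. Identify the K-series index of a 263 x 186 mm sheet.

K0: 1055 × 1492 mm
K1: 746 × 1055 mm
K2: 527 × 746 mm
K3: 373 × 527 mm
K4: 263 × 373 mm
K5: 186 × 263 mm
K6: 131 × 186 mm
→ matches K5.

K5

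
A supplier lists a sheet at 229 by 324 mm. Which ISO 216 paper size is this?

C4 (229 × 324 mm)

Aspect ratio 324/229 ≈ 1.415 — close to the ISO √2 ≈ 1.414.
In the C-series (envelope sizes, between A and B): C4 = 229 × 324 mm.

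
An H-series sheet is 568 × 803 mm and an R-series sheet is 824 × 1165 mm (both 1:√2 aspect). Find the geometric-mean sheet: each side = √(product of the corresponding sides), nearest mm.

684 × 967 mm

Short side: √(568 · 824) = √468032 ≈ 684.1 → 684 mm
Long side: √(803 · 1165) = √935495 ≈ 967.2 → 967 mm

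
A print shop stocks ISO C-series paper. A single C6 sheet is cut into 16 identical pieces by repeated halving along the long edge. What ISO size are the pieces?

C10

16 = 2^4, so 4 halving steps.
C6 → C7 → … → C10 after 4 steps.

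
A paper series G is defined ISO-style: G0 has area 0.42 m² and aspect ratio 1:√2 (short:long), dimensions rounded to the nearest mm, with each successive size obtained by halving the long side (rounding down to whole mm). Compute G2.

Let G0's short side be w mm. w · w√2 = 0.42 m² = 420,000 mm², so w ≈ 545.0 mm and w√2 ≈ 770.7 mm → G0 = 545 × 771 mm.
G1: ⌊771/2⌋ × 545 = 385 × 545 mm
G2: ⌊545/2⌋ × 385 = 272 × 385 mm

272 × 385 mm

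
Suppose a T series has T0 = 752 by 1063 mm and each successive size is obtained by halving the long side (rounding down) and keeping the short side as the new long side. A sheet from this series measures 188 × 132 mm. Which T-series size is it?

T5

T0: 752 × 1063 mm
T1: 531 × 752 mm
T2: 376 × 531 mm
T3: 265 × 376 mm
T4: 188 × 265 mm
T5: 132 × 188 mm
T6: 94 × 132 mm
→ matches T5.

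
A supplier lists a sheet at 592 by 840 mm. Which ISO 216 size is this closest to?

Aspect ratio 840/592 ≈ 1.419 — close to the ISO √2 ≈ 1.414.
In the A-series (A0 area = 1 m²): A1 = 594 × 841 mm.
Off by 3 mm total — nearest standard size.

A1 (594 × 841 mm)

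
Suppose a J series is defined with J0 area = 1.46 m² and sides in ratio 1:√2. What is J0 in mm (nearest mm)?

1016 × 1437 mm

Let the short side be w mm. Then w · w√2 = 1.46 m² = 1,460,000 mm².
w² = 1,460,000/√2, so w ≈ 1016.1 mm; long side = w√2 ≈ 1436.9 mm.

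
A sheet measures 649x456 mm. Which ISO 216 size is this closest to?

Aspect ratio 649/456 ≈ 1.423 — close to the ISO √2 ≈ 1.414.
In the C-series (envelope sizes, between A and B): C2 = 458 × 648 mm.
Off by 3 mm total — nearest standard size.

C2 (458 × 648 mm)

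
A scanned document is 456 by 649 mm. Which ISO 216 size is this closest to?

Aspect ratio 649/456 ≈ 1.423 — close to the ISO √2 ≈ 1.414.
In the C-series (envelope sizes, between A and B): C2 = 458 × 648 mm.
Off by 3 mm total — nearest standard size.

C2 (458 × 648 mm)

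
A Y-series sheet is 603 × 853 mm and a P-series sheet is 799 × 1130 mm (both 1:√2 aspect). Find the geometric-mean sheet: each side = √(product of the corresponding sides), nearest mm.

694 × 982 mm

Short side: √(603 · 799) = √481797 ≈ 694.1 → 694 mm
Long side: √(853 · 1130) = √963890 ≈ 981.8 → 982 mm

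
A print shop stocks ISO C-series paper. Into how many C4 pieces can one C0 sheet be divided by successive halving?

16

C0 = 917 × 1297 mm; C4 = 229 × 324 mm.
Each halving step doubles the count; 4 steps from C0 to C4.
2^4 = 16.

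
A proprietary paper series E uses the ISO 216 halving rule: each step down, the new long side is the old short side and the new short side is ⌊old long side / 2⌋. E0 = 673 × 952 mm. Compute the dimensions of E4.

168 × 238 mm

E1 = 476 × 673 mm (from E0 by 1 halving).
E2: ⌊673/2⌋ × 476 = 336 × 476 mm
E3: ⌊476/2⌋ × 336 = 238 × 336 mm
E4: ⌊336/2⌋ × 238 = 168 × 238 mm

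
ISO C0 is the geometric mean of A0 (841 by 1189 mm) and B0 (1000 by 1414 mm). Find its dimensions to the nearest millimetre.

Short: √(841 · 1000) = √841000 ≈ 917.1 mm.
Long: √(1189 · 1414) = √1681246 ≈ 1296.6 mm.

917 × 1297 mm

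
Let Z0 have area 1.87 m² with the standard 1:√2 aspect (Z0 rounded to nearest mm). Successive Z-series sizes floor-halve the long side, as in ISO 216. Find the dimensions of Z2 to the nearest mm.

Let Z0's short side be w mm. w · w√2 = 1.87 m² = 1,870,000 mm², so w ≈ 1149.9 mm and w√2 ≈ 1626.2 mm → Z0 = 1150 × 1626 mm.
Z1: ⌊1626/2⌋ × 1150 = 813 × 1150 mm
Z2: ⌊1150/2⌋ × 813 = 575 × 813 mm

575 × 813 mm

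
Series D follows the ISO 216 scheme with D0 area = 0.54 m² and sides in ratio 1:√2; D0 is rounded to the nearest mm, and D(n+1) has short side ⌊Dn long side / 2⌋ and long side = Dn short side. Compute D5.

Let D0's short side be w mm. w · w√2 = 0.54 m² = 540,000 mm², so w ≈ 617.9 mm and w√2 ≈ 873.9 mm → D0 = 618 × 874 mm.
D1: ⌊874/2⌋ × 618 = 437 × 618 mm
D2: ⌊618/2⌋ × 437 = 309 × 437 mm
D3: ⌊437/2⌋ × 309 = 218 × 309 mm
D4: ⌊309/2⌋ × 218 = 154 × 218 mm
D5: ⌊218/2⌋ × 154 = 109 × 154 mm

109 × 154 mm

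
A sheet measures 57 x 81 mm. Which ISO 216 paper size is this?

Aspect ratio 81/57 ≈ 1.421 — close to the ISO √2 ≈ 1.414.
In the C-series (envelope sizes, between A and B): C8 = 57 × 81 mm.

C8 (57 × 81 mm)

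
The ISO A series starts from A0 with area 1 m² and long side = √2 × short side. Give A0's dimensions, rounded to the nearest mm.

841 × 1189 mm

Let the short side be w mm. Then the long side is w√2 and w · w√2 = 10⁶ mm².
w² = 10⁶/√2, so w = 1000 / 2^(1/4) ≈ 840.9 mm; long side = 1000 · 2^(1/4) ≈ 1189.2 mm.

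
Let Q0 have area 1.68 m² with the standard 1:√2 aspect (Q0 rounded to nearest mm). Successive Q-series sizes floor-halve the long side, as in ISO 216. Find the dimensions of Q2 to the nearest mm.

Let Q0's short side be w mm. w · w√2 = 1.68 m² = 1,680,000 mm², so w ≈ 1089.9 mm and w√2 ≈ 1541.4 mm → Q0 = 1090 × 1541 mm.
Q1: ⌊1541/2⌋ × 1090 = 770 × 1090 mm
Q2: ⌊1090/2⌋ × 770 = 545 × 770 mm

545 × 770 mm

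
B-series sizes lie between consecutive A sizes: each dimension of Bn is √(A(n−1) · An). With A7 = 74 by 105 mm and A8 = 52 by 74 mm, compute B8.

62 × 88 mm

Short side: √(74 · 52) = √3848 ≈ 62.0 → 62 mm
Long side: √(105 · 74) = √7770 ≈ 88.1 → 88 mm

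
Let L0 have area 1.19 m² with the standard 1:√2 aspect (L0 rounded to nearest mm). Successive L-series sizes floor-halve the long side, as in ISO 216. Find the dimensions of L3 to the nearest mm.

Let L0's short side be w mm. w · w√2 = 1.19 m² = 1,190,000 mm², so w ≈ 917.3 mm and w√2 ≈ 1297.3 mm → L0 = 917 × 1297 mm.
L1: ⌊1297/2⌋ × 917 = 648 × 917 mm
L2: ⌊917/2⌋ × 648 = 458 × 648 mm
L3: ⌊648/2⌋ × 458 = 324 × 458 mm

324 × 458 mm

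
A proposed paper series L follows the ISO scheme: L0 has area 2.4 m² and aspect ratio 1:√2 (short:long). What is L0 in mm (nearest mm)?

Let the short side be w mm. Then w · w√2 = 2.4 m² = 2,400,000 mm².
w² = 2,400,000/√2, so w ≈ 1302.7 mm; long side = w√2 ≈ 1842.3 mm.

1303 × 1842 mm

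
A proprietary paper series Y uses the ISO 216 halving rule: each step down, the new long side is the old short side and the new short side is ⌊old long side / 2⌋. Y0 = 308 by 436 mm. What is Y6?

Y1: ⌊436/2⌋ × 308 = 218 × 308 mm
Y2: ⌊308/2⌋ × 218 = 154 × 218 mm
Y3: ⌊218/2⌋ × 154 = 109 × 154 mm
Y4: ⌊154/2⌋ × 109 = 77 × 109 mm
Y5: ⌊109/2⌋ × 77 = 54 × 77 mm
Y6: ⌊77/2⌋ × 54 = 38 × 54 mm

38 × 54 mm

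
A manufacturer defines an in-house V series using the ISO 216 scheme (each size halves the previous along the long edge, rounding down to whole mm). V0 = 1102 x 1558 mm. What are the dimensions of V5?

194 × 275 mm

V1: ⌊1558/2⌋ × 1102 = 779 × 1102 mm
V2: ⌊1102/2⌋ × 779 = 551 × 779 mm
V3: ⌊779/2⌋ × 551 = 389 × 551 mm
V4: ⌊551/2⌋ × 389 = 275 × 389 mm
V5: ⌊389/2⌋ × 275 = 194 × 275 mm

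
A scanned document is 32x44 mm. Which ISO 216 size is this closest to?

Aspect ratio 44/32 ≈ 1.375 (ISO target is √2 ≈ 1.414).
In the B-series (B0 = 1000 × 1414 mm): B10 = 31 × 44 mm.
Off by 1 mm total — nearest standard size.

B10 (31 × 44 mm)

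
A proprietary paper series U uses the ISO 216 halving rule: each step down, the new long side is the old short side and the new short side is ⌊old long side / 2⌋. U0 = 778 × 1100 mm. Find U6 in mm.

U1 = 550 × 778 mm (from U0 by 1 halving).
U2: ⌊778/2⌋ × 550 = 389 × 550 mm
U3: ⌊550/2⌋ × 389 = 275 × 389 mm
U4: ⌊389/2⌋ × 275 = 194 × 275 mm
U5: ⌊275/2⌋ × 194 = 137 × 194 mm
U6: ⌊194/2⌋ × 137 = 97 × 137 mm

97 × 137 mm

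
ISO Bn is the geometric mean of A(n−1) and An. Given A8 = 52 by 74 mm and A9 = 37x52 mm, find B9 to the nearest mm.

Short side: √(52 · 37) = √1924 ≈ 43.9 → 44 mm
Long side: √(74 · 52) = √3848 ≈ 62.0 → 62 mm

44 × 62 mm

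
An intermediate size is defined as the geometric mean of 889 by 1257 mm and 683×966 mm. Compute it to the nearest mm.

779 × 1102 mm

Short side: √(889 · 683) = √607187 ≈ 779.2 → 779 mm
Long side: √(1257 · 966) = √1214262 ≈ 1101.9 → 1102 mm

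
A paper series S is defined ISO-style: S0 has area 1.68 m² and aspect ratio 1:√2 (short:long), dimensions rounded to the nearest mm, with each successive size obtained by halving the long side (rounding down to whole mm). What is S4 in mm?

Let S0's short side be w mm. w · w√2 = 1.68 m² = 1,680,000 mm², so w ≈ 1089.9 mm and w√2 ≈ 1541.4 mm → S0 = 1090 × 1541 mm.
S1: ⌊1541/2⌋ × 1090 = 770 × 1090 mm
S2: ⌊1090/2⌋ × 770 = 545 × 770 mm
S3: ⌊770/2⌋ × 545 = 385 × 545 mm
S4: ⌊545/2⌋ × 385 = 272 × 385 mm

272 × 385 mm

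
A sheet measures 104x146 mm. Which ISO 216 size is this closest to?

A6 (105 × 148 mm)

Aspect ratio 146/104 ≈ 1.404 — close to the ISO √2 ≈ 1.414.
In the A-series (A0 area = 1 m²): A6 = 105 × 148 mm.
Off by 3 mm total — nearest standard size.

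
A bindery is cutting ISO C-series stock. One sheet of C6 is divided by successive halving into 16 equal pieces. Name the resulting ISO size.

16 = 2^4, so 4 halving steps.
C6 → C7 → … → C10 after 4 steps.

C10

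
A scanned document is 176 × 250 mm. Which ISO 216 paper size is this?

Aspect ratio 250/176 ≈ 1.420 — close to the ISO √2 ≈ 1.414.
In the B-series (B0 = 1000 × 1414 mm): B5 = 176 × 250 mm.

B5 (176 × 250 mm)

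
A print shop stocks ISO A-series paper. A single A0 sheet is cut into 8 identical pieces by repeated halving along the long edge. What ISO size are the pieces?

A3

8 = 2^3, so 3 halving steps.
A0 → A1 → … → A3 after 3 steps.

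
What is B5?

B0 = 1000 × 1414 mm (B0 has a 1000 mm short side, aspect 1:√2).
B1: ⌊1414/2⌋ × 1000 = 707 × 1000 mm
B2: ⌊1000/2⌋ × 707 = 500 × 707 mm
B3: ⌊707/2⌋ × 500 = 353 × 500 mm
B4: ⌊500/2⌋ × 353 = 250 × 353 mm
B5: ⌊353/2⌋ × 250 = 176 × 250 mm

176 × 250 mm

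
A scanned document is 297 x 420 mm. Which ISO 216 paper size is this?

Aspect ratio 420/297 ≈ 1.414 — close to the ISO √2 ≈ 1.414.
In the A-series (A0 area = 1 m²): A3 = 297 × 420 mm.

A3 (297 × 420 mm)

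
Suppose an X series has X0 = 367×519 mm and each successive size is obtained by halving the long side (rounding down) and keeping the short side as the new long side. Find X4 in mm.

X1: ⌊519/2⌋ × 367 = 259 × 367 mm
X2: ⌊367/2⌋ × 259 = 183 × 259 mm
X3: ⌊259/2⌋ × 183 = 129 × 183 mm
X4: ⌊183/2⌋ × 129 = 91 × 129 mm

91 × 129 mm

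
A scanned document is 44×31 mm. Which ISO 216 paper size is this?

Aspect ratio 44/31 ≈ 1.419 — close to the ISO √2 ≈ 1.414.
In the B-series (B0 = 1000 × 1414 mm): B10 = 31 × 44 mm.

B10 (31 × 44 mm)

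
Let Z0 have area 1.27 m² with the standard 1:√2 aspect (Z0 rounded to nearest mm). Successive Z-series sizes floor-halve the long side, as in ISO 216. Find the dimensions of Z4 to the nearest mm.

237 × 335 mm

Let Z0's short side be w mm. w · w√2 = 1.27 m² = 1,270,000 mm², so w ≈ 947.6 mm and w√2 ≈ 1340.2 mm → Z0 = 948 × 1340 mm.
Z1: ⌊1340/2⌋ × 948 = 670 × 948 mm
Z2: ⌊948/2⌋ × 670 = 474 × 670 mm
Z3: ⌊670/2⌋ × 474 = 335 × 474 mm
Z4: ⌊474/2⌋ × 335 = 237 × 335 mm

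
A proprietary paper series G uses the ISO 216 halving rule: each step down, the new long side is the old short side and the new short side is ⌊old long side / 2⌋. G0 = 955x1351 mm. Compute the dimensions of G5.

G1: ⌊1351/2⌋ × 955 = 675 × 955 mm
G2: ⌊955/2⌋ × 675 = 477 × 675 mm
G3: ⌊675/2⌋ × 477 = 337 × 477 mm
G4: ⌊477/2⌋ × 337 = 238 × 337 mm
G5: ⌊337/2⌋ × 238 = 168 × 238 mm

168 × 238 mm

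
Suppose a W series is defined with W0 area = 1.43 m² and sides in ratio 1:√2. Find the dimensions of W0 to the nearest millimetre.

Let the short side be w mm. Then w · w√2 = 1.43 m² = 1,430,000 mm².
w² = 1,430,000/√2, so w ≈ 1005.6 mm; long side = w√2 ≈ 1422.1 mm.

1006 × 1422 mm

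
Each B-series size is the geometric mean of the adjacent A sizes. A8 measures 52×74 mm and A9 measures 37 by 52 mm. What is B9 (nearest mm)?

Short side: √(52 · 37) = √1924 ≈ 43.9 → 44 mm
Long side: √(74 · 52) = √3848 ≈ 62.0 → 62 mm

44 × 62 mm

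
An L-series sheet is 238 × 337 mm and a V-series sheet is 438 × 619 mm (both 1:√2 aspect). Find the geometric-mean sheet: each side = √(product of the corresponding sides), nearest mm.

323 × 457 mm

Short side: √(238 · 438) = √104244 ≈ 322.9 → 323 mm
Long side: √(337 · 619) = √208603 ≈ 456.7 → 457 mm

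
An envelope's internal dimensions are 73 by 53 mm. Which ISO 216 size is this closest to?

Aspect ratio 73/53 ≈ 1.377 (ISO target is √2 ≈ 1.414).
In the A-series (A0 area = 1 m²): A8 = 52 × 74 mm.
Off by 2 mm total — nearest standard size.

A8 (52 × 74 mm)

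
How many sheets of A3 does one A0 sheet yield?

8

Each ISO step halves the sheet: 1 × A0 → 2 × A1 → 4 × A2 → 8 × A3
From A0 to A3 is 3 halving steps: 2^3 = 8.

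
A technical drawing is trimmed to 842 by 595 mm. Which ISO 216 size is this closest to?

Aspect ratio 842/595 ≈ 1.415 — close to the ISO √2 ≈ 1.414.
In the A-series (A0 area = 1 m²): A1 = 594 × 841 mm.
Off by 2 mm total — nearest standard size.

A1 (594 × 841 mm)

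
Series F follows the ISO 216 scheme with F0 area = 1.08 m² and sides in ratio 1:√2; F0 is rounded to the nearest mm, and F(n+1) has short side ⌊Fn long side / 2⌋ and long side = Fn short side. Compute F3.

309 × 437 mm

Let F0's short side be w mm. w · w√2 = 1.08 m² = 1,080,000 mm², so w ≈ 873.9 mm and w√2 ≈ 1235.9 mm → F0 = 874 × 1236 mm.
F1: ⌊1236/2⌋ × 874 = 618 × 874 mm
F2: ⌊874/2⌋ × 618 = 437 × 618 mm
F3: ⌊618/2⌋ × 437 = 309 × 437 mm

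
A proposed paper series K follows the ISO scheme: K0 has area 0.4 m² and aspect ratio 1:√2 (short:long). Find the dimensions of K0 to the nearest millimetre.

Let the short side be w mm. Then w · w√2 = 0.4 m² = 400,000 mm².
w² = 400,000/√2, so w ≈ 531.8 mm; long side = w√2 ≈ 752.1 mm.

532 × 752 mm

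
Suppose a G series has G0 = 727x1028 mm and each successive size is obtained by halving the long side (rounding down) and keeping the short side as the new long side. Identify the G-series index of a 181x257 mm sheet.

G0: 727 × 1028 mm
G1: 514 × 727 mm
G2: 363 × 514 mm
G3: 257 × 363 mm
G4: 181 × 257 mm
G5: 128 × 181 mm
→ matches G4.

G4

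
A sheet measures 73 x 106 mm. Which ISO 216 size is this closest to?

A7 (74 × 105 mm)

Aspect ratio 106/73 ≈ 1.452 (ISO target is √2 ≈ 1.414).
In the A-series (A0 area = 1 m²): A7 = 74 × 105 mm.
Off by 2 mm total — nearest standard size.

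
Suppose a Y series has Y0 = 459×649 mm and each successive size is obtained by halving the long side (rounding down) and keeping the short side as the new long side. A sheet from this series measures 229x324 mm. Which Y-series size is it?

Y2

Y0: 459 × 649 mm
Y1: 324 × 459 mm
Y2: 229 × 324 mm
Y3: 162 × 229 mm
→ matches Y2.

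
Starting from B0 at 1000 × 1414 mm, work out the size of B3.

353 × 500 mm

B1: ⌊1414/2⌋ × 1000 = 707 × 1000 mm
B2: ⌊1000/2⌋ × 707 = 500 × 707 mm
B3: ⌊707/2⌋ × 500 = 353 × 500 mm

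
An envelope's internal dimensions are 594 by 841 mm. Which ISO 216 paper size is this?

Aspect ratio 841/594 ≈ 1.416 — close to the ISO √2 ≈ 1.414.
In the A-series (A0 area = 1 m²): A1 = 594 × 841 mm.

A1 (594 × 841 mm)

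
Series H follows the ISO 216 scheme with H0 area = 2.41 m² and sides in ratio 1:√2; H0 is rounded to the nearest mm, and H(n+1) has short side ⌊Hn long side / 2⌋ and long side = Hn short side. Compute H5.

230 × 326 mm

Let H0's short side be w mm. w · w√2 = 2.41 m² = 2,410,000 mm², so w ≈ 1305.4 mm and w√2 ≈ 1846.1 mm → H0 = 1305 × 1846 mm.
H1: ⌊1846/2⌋ × 1305 = 923 × 1305 mm
H2: ⌊1305/2⌋ × 923 = 652 × 923 mm
H3: ⌊923/2⌋ × 652 = 461 × 652 mm
H4: ⌊652/2⌋ × 461 = 326 × 461 mm
H5: ⌊461/2⌋ × 326 = 230 × 326 mm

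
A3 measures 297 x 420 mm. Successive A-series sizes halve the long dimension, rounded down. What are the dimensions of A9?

37 × 52 mm

A4: ⌊420/2⌋ × 297 = 210 × 297 mm
A5: ⌊297/2⌋ × 210 = 148 × 210 mm
A6: ⌊210/2⌋ × 148 = 105 × 148 mm
A7: ⌊148/2⌋ × 105 = 74 × 105 mm
A8: ⌊105/2⌋ × 74 = 52 × 74 mm
A9: ⌊74/2⌋ × 52 = 37 × 52 mm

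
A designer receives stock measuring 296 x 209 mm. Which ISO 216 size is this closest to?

A4 (210 × 297 mm)

Aspect ratio 296/209 ≈ 1.416 — close to the ISO √2 ≈ 1.414.
In the A-series (A0 area = 1 m²): A4 = 210 × 297 mm.
Off by 2 mm total — nearest standard size.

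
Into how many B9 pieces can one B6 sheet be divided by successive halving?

B6 = 125 × 176 mm; B9 = 44 × 62 mm.
Each halving step doubles the count; 3 steps from B6 to B9.
2^3 = 8.

8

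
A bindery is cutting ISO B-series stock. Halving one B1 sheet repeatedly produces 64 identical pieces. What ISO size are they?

64 = 2^6, so 6 halving steps.
B1 → B2 → … → B7 after 6 steps.

B7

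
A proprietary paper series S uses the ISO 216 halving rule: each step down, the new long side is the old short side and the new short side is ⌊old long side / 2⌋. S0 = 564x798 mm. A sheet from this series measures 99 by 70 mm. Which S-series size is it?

S6

S0: 564 × 798 mm
S1: 399 × 564 mm
S2: 282 × 399 mm
S3: 199 × 282 mm
S4: 141 × 199 mm
S5: 99 × 141 mm
S6: 70 × 99 mm
S7: 49 × 70 mm
→ matches S6.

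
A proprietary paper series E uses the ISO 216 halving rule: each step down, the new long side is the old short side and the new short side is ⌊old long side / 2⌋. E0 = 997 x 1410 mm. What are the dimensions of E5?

176 × 249 mm

E1: ⌊1410/2⌋ × 997 = 705 × 997 mm
E2: ⌊997/2⌋ × 705 = 498 × 705 mm
E3: ⌊705/2⌋ × 498 = 352 × 498 mm
E4: ⌊498/2⌋ × 352 = 249 × 352 mm
E5: ⌊352/2⌋ × 249 = 176 × 249 mm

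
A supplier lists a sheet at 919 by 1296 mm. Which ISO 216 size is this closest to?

Aspect ratio 1296/919 ≈ 1.410 — close to the ISO √2 ≈ 1.414.
In the C-series (envelope sizes, between A and B): C0 = 917 × 1297 mm.
Off by 3 mm total — nearest standard size.

C0 (917 × 1297 mm)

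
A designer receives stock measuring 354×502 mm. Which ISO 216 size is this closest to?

B3 (353 × 500 mm)

Aspect ratio 502/354 ≈ 1.418 — close to the ISO √2 ≈ 1.414.
In the B-series (B0 = 1000 × 1414 mm): B3 = 353 × 500 mm.
Off by 3 mm total — nearest standard size.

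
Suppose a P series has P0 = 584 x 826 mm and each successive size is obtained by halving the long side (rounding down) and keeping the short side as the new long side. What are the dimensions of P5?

103 × 146 mm

P1: ⌊826/2⌋ × 584 = 413 × 584 mm
P2: ⌊584/2⌋ × 413 = 292 × 413 mm
P3: ⌊413/2⌋ × 292 = 206 × 292 mm
P4: ⌊292/2⌋ × 206 = 146 × 206 mm
P5: ⌊206/2⌋ × 146 = 103 × 146 mm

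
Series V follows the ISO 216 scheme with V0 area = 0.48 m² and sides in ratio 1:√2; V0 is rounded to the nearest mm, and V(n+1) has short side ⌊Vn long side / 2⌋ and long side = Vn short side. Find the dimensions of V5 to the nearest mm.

103 × 145 mm

Let V0's short side be w mm. w · w√2 = 0.48 m² = 480,000 mm², so w ≈ 582.6 mm and w√2 ≈ 823.9 mm → V0 = 583 × 824 mm.
V1: ⌊824/2⌋ × 583 = 412 × 583 mm
V2: ⌊583/2⌋ × 412 = 291 × 412 mm
V3: ⌊412/2⌋ × 291 = 206 × 291 mm
V4: ⌊291/2⌋ × 206 = 145 × 206 mm
V5: ⌊206/2⌋ × 145 = 103 × 145 mm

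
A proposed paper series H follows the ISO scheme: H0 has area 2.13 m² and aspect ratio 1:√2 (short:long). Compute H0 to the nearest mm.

1227 × 1736 mm

Let the short side be w mm. Then w · w√2 = 2.13 m² = 2,130,000 mm².
w² = 2,130,000/√2, so w ≈ 1227.2 mm; long side = w√2 ≈ 1735.6 mm.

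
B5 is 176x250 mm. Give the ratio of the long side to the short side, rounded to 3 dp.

1.420

250 / 176 = 1.420
ISO 216 targets √2 ≈ 1.414; the +0.006 deviation is from mm rounding.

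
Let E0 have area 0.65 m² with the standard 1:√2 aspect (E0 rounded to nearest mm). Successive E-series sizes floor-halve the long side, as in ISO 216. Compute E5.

119 × 169 mm

Let E0's short side be w mm. w · w√2 = 0.65 m² = 650,000 mm², so w ≈ 678.0 mm and w√2 ≈ 958.8 mm → E0 = 678 × 959 mm.
E1: ⌊959/2⌋ × 678 = 479 × 678 mm
E2: ⌊678/2⌋ × 479 = 339 × 479 mm
E3: ⌊479/2⌋ × 339 = 239 × 339 mm
E4: ⌊339/2⌋ × 239 = 169 × 239 mm
E5: ⌊239/2⌋ × 169 = 119 × 169 mm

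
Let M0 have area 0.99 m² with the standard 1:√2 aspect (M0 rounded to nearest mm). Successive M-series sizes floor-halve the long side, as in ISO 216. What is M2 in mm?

Let M0's short side be w mm. w · w√2 = 0.99 m² = 990,000 mm², so w ≈ 836.7 mm and w√2 ≈ 1183.2 mm → M0 = 837 × 1183 mm.
M1: ⌊1183/2⌋ × 837 = 591 × 837 mm
M2: ⌊837/2⌋ × 591 = 418 × 591 mm

418 × 591 mm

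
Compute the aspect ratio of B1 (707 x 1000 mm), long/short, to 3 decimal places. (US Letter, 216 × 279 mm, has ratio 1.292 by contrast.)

1.414

1000 / 707 = 1.414
Matches √2 ≈ 1.414 — the ISO 216 defining ratio.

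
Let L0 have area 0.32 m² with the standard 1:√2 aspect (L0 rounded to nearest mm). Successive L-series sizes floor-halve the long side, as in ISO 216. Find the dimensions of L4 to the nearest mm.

119 × 168 mm

Let L0's short side be w mm. w · w√2 = 0.32 m² = 320,000 mm², so w ≈ 475.7 mm and w√2 ≈ 672.7 mm → L0 = 476 × 673 mm.
L1: ⌊673/2⌋ × 476 = 336 × 476 mm
L2: ⌊476/2⌋ × 336 = 238 × 336 mm
L3: ⌊336/2⌋ × 238 = 168 × 238 mm
L4: ⌊238/2⌋ × 168 = 119 × 168 mm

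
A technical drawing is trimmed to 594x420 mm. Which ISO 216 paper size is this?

Aspect ratio 594/420 ≈ 1.414 — close to the ISO √2 ≈ 1.414.
In the A-series (A0 area = 1 m²): A2 = 420 × 594 mm.

A2 (420 × 594 mm)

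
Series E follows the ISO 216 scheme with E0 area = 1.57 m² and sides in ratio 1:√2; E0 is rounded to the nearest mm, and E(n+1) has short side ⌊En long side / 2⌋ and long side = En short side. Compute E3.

372 × 527 mm

Let E0's short side be w mm. w · w√2 = 1.57 m² = 1,570,000 mm², so w ≈ 1053.6 mm and w√2 ≈ 1490.1 mm → E0 = 1054 × 1490 mm.
E1: ⌊1490/2⌋ × 1054 = 745 × 1054 mm
E2: ⌊1054/2⌋ × 745 = 527 × 745 mm
E3: ⌊745/2⌋ × 527 = 372 × 527 mm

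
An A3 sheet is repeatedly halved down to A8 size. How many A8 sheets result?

Each ISO step halves the sheet: 1 × A3 → 2 × A4 → 4 × A5 → 8 × A6 → …
From A3 to A8 is 5 halving steps: 2^5 = 32.

32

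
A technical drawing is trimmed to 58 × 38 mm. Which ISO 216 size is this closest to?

Aspect ratio 58/38 ≈ 1.526 (ISO target is √2 ≈ 1.414).
In the C-series (envelope sizes, between A and B): C9 = 40 × 57 mm.
Off by 3 mm total — nearest standard size.

C9 (40 × 57 mm)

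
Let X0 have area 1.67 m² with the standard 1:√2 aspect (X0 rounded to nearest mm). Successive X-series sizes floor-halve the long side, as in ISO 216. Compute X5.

Let X0's short side be w mm. w · w√2 = 1.67 m² = 1,670,000 mm², so w ≈ 1086.7 mm and w√2 ≈ 1536.8 mm → X0 = 1087 × 1537 mm.
X1: ⌊1537/2⌋ × 1087 = 768 × 1087 mm
X2: ⌊1087/2⌋ × 768 = 543 × 768 mm
X3: ⌊768/2⌋ × 543 = 384 × 543 mm
X4: ⌊543/2⌋ × 384 = 271 × 384 mm
X5: ⌊384/2⌋ × 271 = 192 × 271 mm

192 × 271 mm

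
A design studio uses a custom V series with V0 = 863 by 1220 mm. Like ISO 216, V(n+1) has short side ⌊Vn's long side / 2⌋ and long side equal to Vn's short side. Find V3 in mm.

305 × 431 mm

V1: ⌊1220/2⌋ × 863 = 610 × 863 mm
V2: ⌊863/2⌋ × 610 = 431 × 610 mm
V3: ⌊610/2⌋ × 431 = 305 × 431 mm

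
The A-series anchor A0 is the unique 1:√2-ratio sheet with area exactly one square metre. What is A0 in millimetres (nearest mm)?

Let the short side be w mm. Then the long side is w√2 and w · w√2 = 10⁶ mm².
w² = 10⁶/√2, so w = 1000 / 2^(1/4) ≈ 840.9 mm; long side = 1000 · 2^(1/4) ≈ 1189.2 mm.

841 × 1189 mm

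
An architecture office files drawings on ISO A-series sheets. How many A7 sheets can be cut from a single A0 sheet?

128

Each ISO step halves the sheet: 1 × A0 → 2 × A1 → 4 × A2 → 8 × A3 → …
From A0 to A7 is 7 halving steps: 2^7 = 128.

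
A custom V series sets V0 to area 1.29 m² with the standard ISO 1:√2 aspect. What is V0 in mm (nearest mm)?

Let the short side be w mm. Then w · w√2 = 1.29 m² = 1,290,000 mm².
w² = 1,290,000/√2, so w ≈ 955.1 mm; long side = w√2 ≈ 1350.7 mm.

955 × 1351 mm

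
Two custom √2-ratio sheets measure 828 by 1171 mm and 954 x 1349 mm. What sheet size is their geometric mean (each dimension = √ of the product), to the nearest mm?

889 × 1257 mm

Short side: √(828 · 954) = √789912 ≈ 888.8 → 889 mm
Long side: √(1171 · 1349) = √1579679 ≈ 1256.9 → 1257 mm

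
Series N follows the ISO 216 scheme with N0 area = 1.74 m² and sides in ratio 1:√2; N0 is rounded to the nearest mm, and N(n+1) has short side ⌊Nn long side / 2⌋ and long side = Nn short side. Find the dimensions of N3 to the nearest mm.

392 × 554 mm

Let N0's short side be w mm. w · w√2 = 1.74 m² = 1,740,000 mm², so w ≈ 1109.2 mm and w√2 ≈ 1568.7 mm → N0 = 1109 × 1569 mm.
N1: ⌊1569/2⌋ × 1109 = 784 × 1109 mm
N2: ⌊1109/2⌋ × 784 = 554 × 784 mm
N3: ⌊784/2⌋ × 554 = 392 × 554 mm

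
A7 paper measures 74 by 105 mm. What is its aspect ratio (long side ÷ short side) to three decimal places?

1.419

105 / 74 = 1.419
ISO 216 targets √2 ≈ 1.414; the +0.005 deviation is from mm rounding.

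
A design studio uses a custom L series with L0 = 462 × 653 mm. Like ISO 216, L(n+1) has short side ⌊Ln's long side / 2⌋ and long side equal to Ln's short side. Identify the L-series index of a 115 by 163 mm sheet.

L0: 462 × 653 mm
L1: 326 × 462 mm
L2: 231 × 326 mm
L3: 163 × 231 mm
L4: 115 × 163 mm
L5: 81 × 115 mm
→ matches L4.

L4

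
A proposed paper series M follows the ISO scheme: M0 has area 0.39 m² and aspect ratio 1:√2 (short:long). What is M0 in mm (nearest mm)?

Let the short side be w mm. Then w · w√2 = 0.39 m² = 390,000 mm².
w² = 390,000/√2, so w ≈ 525.1 mm; long side = w√2 ≈ 742.7 mm.

525 × 743 mm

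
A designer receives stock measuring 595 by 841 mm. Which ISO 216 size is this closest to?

A1 (594 × 841 mm)

Aspect ratio 841/595 ≈ 1.413 — close to the ISO √2 ≈ 1.414.
In the A-series (A0 area = 1 m²): A1 = 594 × 841 mm.
Off by 1 mm total — nearest standard size.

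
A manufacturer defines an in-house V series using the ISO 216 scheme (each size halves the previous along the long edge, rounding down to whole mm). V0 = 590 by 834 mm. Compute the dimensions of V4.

147 × 208 mm

V1 = 417 × 590 mm (from V0 by 1 halving).
V2: ⌊590/2⌋ × 417 = 295 × 417 mm
V3: ⌊417/2⌋ × 295 = 208 × 295 mm
V4: ⌊295/2⌋ × 208 = 147 × 208 mm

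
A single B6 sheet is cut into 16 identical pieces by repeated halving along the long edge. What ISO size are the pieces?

B10

16 = 2^4, so 4 halving steps.
B6 → B7 → … → B10 after 4 steps.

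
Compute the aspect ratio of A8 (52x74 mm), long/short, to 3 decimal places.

74 / 52 = 1.423
ISO 216 targets √2 ≈ 1.414; the +0.009 deviation is from mm rounding.

1.423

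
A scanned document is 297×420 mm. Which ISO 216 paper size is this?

Aspect ratio 420/297 ≈ 1.414 — close to the ISO √2 ≈ 1.414.
In the A-series (A0 area = 1 m²): A3 = 297 × 420 mm.

A3 (297 × 420 mm)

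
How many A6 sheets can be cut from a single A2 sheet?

Each ISO step halves the sheet: 1 × A2 → 2 × A3 → 4 × A4 → 8 × A5 → …
From A2 to A6 is 4 halving steps: 2^4 = 16.

16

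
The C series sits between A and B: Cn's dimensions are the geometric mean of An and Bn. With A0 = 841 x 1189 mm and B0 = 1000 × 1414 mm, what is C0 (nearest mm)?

917 × 1297 mm

Short side: √(841 · 1000) = √841000 ≈ 917.1 → 917 mm
Long side: √(1189 · 1414) = √1681246 ≈ 1296.6 → 1297 mm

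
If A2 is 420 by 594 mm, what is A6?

105 × 148 mm

A3: ⌊594/2⌋ × 420 = 297 × 420 mm
A4: ⌊420/2⌋ × 297 = 210 × 297 mm
A5: ⌊297/2⌋ × 210 = 148 × 210 mm
A6: ⌊210/2⌋ × 148 = 105 × 148 mm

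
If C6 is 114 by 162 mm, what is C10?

28 × 40 mm

C7: ⌊162/2⌋ × 114 = 81 × 114 mm
C8: ⌊114/2⌋ × 81 = 57 × 81 mm
C9: ⌊81/2⌋ × 57 = 40 × 57 mm
C10: ⌊57/2⌋ × 40 = 28 × 40 mm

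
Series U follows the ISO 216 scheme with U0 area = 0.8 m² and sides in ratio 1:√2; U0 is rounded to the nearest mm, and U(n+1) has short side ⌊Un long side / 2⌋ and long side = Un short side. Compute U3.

Let U0's short side be w mm. w · w√2 = 0.8 m² = 800,000 mm², so w ≈ 752.1 mm and w√2 ≈ 1063.7 mm → U0 = 752 × 1064 mm.
U1: ⌊1064/2⌋ × 752 = 532 × 752 mm
U2: ⌊752/2⌋ × 532 = 376 × 532 mm
U3: ⌊532/2⌋ × 376 = 266 × 376 mm

266 × 376 mm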